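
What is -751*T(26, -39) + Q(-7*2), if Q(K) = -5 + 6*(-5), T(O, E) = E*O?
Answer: 761479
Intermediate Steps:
Q(K) = -35 (Q(K) = -5 - 30 = -35)
-751*T(26, -39) + Q(-7*2) = -(-29289)*26 - 35 = -751*(-1014) - 35 = 761514 - 35 = 761479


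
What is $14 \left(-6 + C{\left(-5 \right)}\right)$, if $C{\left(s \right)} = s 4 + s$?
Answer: $-434$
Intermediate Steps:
$C{\left(s \right)} = 5 s$ ($C{\left(s \right)} = 4 s + s = 5 s$)
$14 \left(-6 + C{\left(-5 \right)}\right) = 14 \left(-6 + 5 \left(-5\right)\right) = 14 \left(-6 - 25\right) = 14 \left(-31\right) = -434$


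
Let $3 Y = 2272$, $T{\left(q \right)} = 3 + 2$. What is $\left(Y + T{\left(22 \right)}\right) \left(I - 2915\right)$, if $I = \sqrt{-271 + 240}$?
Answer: $- \frac{6666605}{3} + \frac{2287 i \sqrt{31}}{3} \approx -2.2222 \cdot 10^{6} + 4244.5 i$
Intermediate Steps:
$T{\left(q \right)} = 5$
$Y = \frac{2272}{3}$ ($Y = \frac{1}{3} \cdot 2272 = \frac{2272}{3} \approx 757.33$)
$I = i \sqrt{31}$ ($I = \sqrt{-31} = i \sqrt{31} \approx 5.5678 i$)
$\left(Y + T{\left(22 \right)}\right) \left(I - 2915\right) = \left(\frac{2272}{3} + 5\right) \left(i \sqrt{31} - 2915\right) = \frac{2287 \left(-2915 + i \sqrt{31}\right)}{3} = - \frac{6666605}{3} + \frac{2287 i \sqrt{31}}{3}$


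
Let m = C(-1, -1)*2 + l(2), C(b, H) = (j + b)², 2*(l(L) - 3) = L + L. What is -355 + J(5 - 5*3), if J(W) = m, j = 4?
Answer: -332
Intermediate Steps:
l(L) = 3 + L (l(L) = 3 + (L + L)/2 = 3 + (2*L)/2 = 3 + L)
C(b, H) = (4 + b)²
m = 23 (m = (4 - 1)²*2 + (3 + 2) = 3²*2 + 5 = 9*2 + 5 = 18 + 5 = 23)
J(W) = 23
-355 + J(5 - 5*3) = -355 + 23 = -332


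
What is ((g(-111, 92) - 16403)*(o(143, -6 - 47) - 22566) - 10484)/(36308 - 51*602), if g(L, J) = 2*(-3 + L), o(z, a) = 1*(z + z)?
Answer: 185264098/2803 ≈ 66095.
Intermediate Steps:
o(z, a) = 2*z (o(z, a) = 1*(2*z) = 2*z)
g(L, J) = -6 + 2*L
((g(-111, 92) - 16403)*(o(143, -6 - 47) - 22566) - 10484)/(36308 - 51*602) = (((-6 + 2*(-111)) - 16403)*(2*143 - 22566) - 10484)/(36308 - 51*602) = (((-6 - 222) - 16403)*(286 - 22566) - 10484)/(36308 - 30702) = ((-228 - 16403)*(-22280) - 10484)/5606 = (-16631*(-22280) - 10484)*(1/5606) = (370538680 - 10484)*(1/5606) = 370528196*(1/5606) = 185264098/2803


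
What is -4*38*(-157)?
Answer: 23864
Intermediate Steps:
-4*38*(-157) = -152*(-157) = 23864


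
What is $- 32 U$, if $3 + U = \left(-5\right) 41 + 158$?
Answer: $1600$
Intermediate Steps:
$U = -50$ ($U = -3 + \left(\left(-5\right) 41 + 158\right) = -3 + \left(-205 + 158\right) = -3 - 47 = -50$)
$- 32 U = \left(-32\right) \left(-50\right) = 1600$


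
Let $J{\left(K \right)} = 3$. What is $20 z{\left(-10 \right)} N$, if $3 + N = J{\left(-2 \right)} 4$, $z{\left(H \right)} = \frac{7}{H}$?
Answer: $-126$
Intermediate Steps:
$N = 9$ ($N = -3 + 3 \cdot 4 = -3 + 12 = 9$)
$20 z{\left(-10 \right)} N = 20 \frac{7}{-10} \cdot 9 = 20 \cdot 7 \left(- \frac{1}{10}\right) 9 = 20 \left(- \frac{7}{10}\right) 9 = \left(-14\right) 9 = -126$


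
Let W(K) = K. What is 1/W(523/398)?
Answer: 398/523 ≈ 0.76099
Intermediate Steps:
1/W(523/398) = 1/(523/398) = 398/523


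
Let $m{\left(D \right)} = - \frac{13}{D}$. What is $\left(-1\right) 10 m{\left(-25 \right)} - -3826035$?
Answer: $\frac{19130149}{5} \approx 3.826 \cdot 10^{6}$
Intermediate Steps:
$\left(-1\right) 10 m{\left(-25 \right)} - -3826035 = \left(-1\right) 10 \left(- \frac{13}{-25}\right) - -3826035 = - 10 \left(\left(-13\right) \left(- \frac{1}{25}\right)\right) + 3826035 = \left(-10\right) \frac{13}{25} + 3826035 = - \frac{26}{5} + 3826035 = \frac{19130149}{5}$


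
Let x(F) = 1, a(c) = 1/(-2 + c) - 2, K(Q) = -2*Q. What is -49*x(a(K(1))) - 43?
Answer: -92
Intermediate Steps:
a(c) = -2 + 1/(-2 + c)
-49*x(a(K(1))) - 43 = -49*1 - 43 = -49 - 43 = -92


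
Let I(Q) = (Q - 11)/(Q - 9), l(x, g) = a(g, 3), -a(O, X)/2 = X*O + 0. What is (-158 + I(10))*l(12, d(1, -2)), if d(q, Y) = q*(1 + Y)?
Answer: -954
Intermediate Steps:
a(O, X) = -2*O*X (a(O, X) = -2*(X*O + 0) = -2*(O*X + 0) = -2*O*X)
l(x, g) = -6*g (l(x, g) = -2*g*3 = -6*g)
I(Q) = (-11 + Q)/(-9 + Q)
(-158 + I(10))*l(12, d(1, -2)) = (-158 + (-11 + 10)/(-9 + 10))*(-6*(1 - 2)) = (-158 - 1/1)*(-6*(-1)) = (-158 + 1*(-1))*(-6*(-1)) = (-158 - 1)*6 = -159*6 = -954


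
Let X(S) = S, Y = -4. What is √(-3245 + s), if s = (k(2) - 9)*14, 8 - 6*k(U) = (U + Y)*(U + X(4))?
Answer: I*√29919/3 ≈ 57.657*I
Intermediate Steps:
k(U) = 4/3 - (-4 + U)*(4 + U)/6 (k(U) = 4/3 - (U - 4)*(U + 4)/6 = 4/3 - (-4 + U)*(4 + U)/6)
s = -238/3 (s = ((4 - ⅙*2²) - 9)*14 = ((4 - ⅙*4) - 9)*14 = ((4 - ⅔) - 9)*14 = (10/3 - 9)*14 = -17/3*14 = -238/3 ≈ -79.333)
√(-3245 + s) = √(-3245 - 238/3) = √(-9973/3) = I*√29919/3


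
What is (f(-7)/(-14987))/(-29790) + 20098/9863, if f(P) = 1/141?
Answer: 180742017230429/88698304106370 ≈ 2.0377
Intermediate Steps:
f(P) = 1/141
(f(-7)/(-14987))/(-29790) + 20098/9863 = ((1/141)/(-14987))/(-29790) + 20098/9863 = ((1/141)*(-1/14987))*(-1/29790) + 20098*(1/9863) = -1/2113167*(-1/29790) + 20098/9863 = 1/62951244930 + 20098/9863 = 180742017230429/88698304106370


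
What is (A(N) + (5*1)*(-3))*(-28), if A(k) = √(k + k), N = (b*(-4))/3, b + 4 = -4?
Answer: 420 - 224*√3/3 ≈ 290.67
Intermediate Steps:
b = -8 (b = -4 - 4 = -8)
N = 32/3 (N = -8*(-4)/3 = 32*(⅓) = 32/3 ≈ 10.667)
A(k) = √2*√k (A(k) = √(2*k) = √2*√k)
(A(N) + (5*1)*(-3))*(-28) = (√2*√(32/3) + (5*1)*(-3))*(-28) = (√2*(4*√6/3) + 5*(-3))*(-28) = (8*√3/3 - 15)*(-28) = (-15 + 8*√3/3)*(-28) = 420 - 224*√3/3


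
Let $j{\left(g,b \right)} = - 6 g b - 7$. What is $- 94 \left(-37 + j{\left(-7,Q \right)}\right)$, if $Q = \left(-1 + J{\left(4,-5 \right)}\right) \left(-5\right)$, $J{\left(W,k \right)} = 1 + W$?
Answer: $83096$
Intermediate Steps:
$Q = -20$ ($Q = \left(-1 + \left(1 + 4\right)\right) \left(-5\right) = \left(-1 + 5\right) \left(-5\right) = 4 \left(-5\right) = -20$)
$j{\left(g,b \right)} = -7 - 6 b g$ ($j{\left(g,b \right)} = - 6 b g - 7 = -7 - 6 b g$)
$- 94 \left(-37 + j{\left(-7,Q \right)}\right) = - 94 \left(-37 - \left(7 - -840\right)\right) = - 94 \left(-37 - 847\right) = \left(-94\right) \left(-884\right) = 83096$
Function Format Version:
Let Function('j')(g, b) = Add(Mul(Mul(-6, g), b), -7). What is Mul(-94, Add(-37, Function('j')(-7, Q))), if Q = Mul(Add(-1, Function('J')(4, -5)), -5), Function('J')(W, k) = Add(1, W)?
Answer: 83096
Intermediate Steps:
Q = -20 (Q = Mul(Add(-1, Add(1, 4)), -5) = Mul(Add(-1, 5), -5) = Mul(4, -5) = -20)
Function('j')(g, b) = Add(-7, Mul(-6, b, g)) (Function('j')(g, b) = Add(Mul(-6, b, g), -7) = Add(-7, Mul(-6, b, g)))
Mul(-94, Add(-37, Function('j')(-7, Q))) = Mul(-94, Add(-37, Add(-7, Mul(-6, -20, -7)))) = Mul(-94, Add(-37, Add(-7, -840))) = Mul(-94, Add(-37, -847)) = Mul(-94, -884) = 83096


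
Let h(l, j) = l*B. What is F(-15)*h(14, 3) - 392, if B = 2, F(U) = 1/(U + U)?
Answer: -5894/15 ≈ -392.93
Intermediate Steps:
F(U) = 1/(2*U)
h(l, j) = 2*l (h(l, j) = l*2 = 2*l)
F(-15)*h(14, 3) - 392 = ((½)/(-15))*(2*14) - 392 = ((½)*(-1/15))*28 - 392 = -1/30*28 - 392 = -14/15 - 392 = -5894/15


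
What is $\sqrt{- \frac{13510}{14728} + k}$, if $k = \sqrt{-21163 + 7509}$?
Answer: $\frac{\sqrt{-253795 + 276676 i \sqrt{13654}}}{526} \approx 7.6137 + 7.6737 i$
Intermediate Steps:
$k = i \sqrt{13654}$ ($k = \sqrt{-13654} = i \sqrt{13654} \approx 116.85 i$)
$\sqrt{- \frac{13510}{14728} + k} = \sqrt{- \frac{13510}{14728} + i \sqrt{13654}} = \sqrt{\left(-13510\right) \frac{1}{14728} + i \sqrt{13654}} = \sqrt{- \frac{965}{1052} + i \sqrt{13654}}$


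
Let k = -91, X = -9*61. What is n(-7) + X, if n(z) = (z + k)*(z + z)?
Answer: 823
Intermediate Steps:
X = -549
n(z) = 2*z*(-91 + z) (n(z) = (z - 91)*(z + z) = (-91 + z)*(2*z) = 2*z*(-91 + z))
n(-7) + X = 2*(-7)*(-91 - 7) - 549 = 2*(-7)*(-98) - 549 = 1372 - 549 = 823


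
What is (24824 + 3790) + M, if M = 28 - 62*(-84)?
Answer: 33850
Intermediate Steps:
M = 5236 (M = 28 + 5208 = 5236)
(24824 + 3790) + M = (24824 + 3790) + 5236 = 28614 + 5236 = 33850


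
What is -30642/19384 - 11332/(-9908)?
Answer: -10492681/24007084 ≈ -0.43707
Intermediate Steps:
-30642/19384 - 11332/(-9908) = -30642*1/19384 - 11332*(-1/9908) = -15321/9692 + 2833/2477 = -10492681/24007084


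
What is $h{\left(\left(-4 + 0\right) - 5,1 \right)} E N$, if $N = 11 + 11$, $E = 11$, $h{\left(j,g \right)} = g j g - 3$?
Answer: $-2904$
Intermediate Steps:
$h{\left(j,g \right)} = -3 + j g^{2}$ ($h{\left(j,g \right)} = j g^{2} - 3 = -3 + j g^{2}$)
$N = 22$
$h{\left(\left(-4 + 0\right) - 5,1 \right)} E N = \left(-3 + \left(\left(-4 + 0\right) - 5\right) 1^{2}\right) 11 \cdot 22 = \left(-3 + \left(-4 - 5\right) 1\right) 11 \cdot 22 = \left(-3 - 9\right) 11 \cdot 22 = \left(-12\right) 11 \cdot 22 = \left(-132\right) 22 = -2904$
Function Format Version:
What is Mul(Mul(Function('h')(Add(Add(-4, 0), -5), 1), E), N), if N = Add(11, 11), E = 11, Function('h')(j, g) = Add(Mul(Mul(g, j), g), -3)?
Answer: -2904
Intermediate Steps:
Function('h')(j, g) = Add(-3, Mul(j, Pow(g, 2))) (Function('h')(j, g) = Add(Mul(j, Pow(g, 2)), -3) = Add(-3, Mul(j, Pow(g, 2))))
N = 22
Mul(Mul(Function('h')(Add(Add(-4, 0), -5), 1), E), N) = Mul(Mul(Add(-3, Mul(Add(Add(-4, 0), -5), Pow(1, 2))), 11), 22) = Mul(Mul(Add(-3, Mul(Add(-4, -5), 1)), 11), 22) = Mul(Mul(Add(-3, Mul(-9, 1)), 11), 22) = Mul(Mul(Add(-3, -9), 11), 22) = Mul(Mul(-12, 11), 22) = Mul(-132, 22) = -2904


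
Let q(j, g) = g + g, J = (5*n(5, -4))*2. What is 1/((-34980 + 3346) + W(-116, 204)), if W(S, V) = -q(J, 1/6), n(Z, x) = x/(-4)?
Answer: -3/94903 ≈ -3.1611e-5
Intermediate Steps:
n(Z, x) = -x/4 (n(Z, x) = x*(-¼) = -x/4)
J = 10 (J = (5*(-¼*(-4)))*2 = (5*1)*2 = 5*2 = 10)
q(j, g) = 2*g
W(S, V) = -⅓ (W(S, V) = -2/6 = -1*⅓ = -⅓)
1/((-34980 + 3346) + W(-116, 204)) = 1/((-34980 + 3346) - ⅓) = 1/(-31634 - ⅓) = 1/(-94903/3) = -3/94903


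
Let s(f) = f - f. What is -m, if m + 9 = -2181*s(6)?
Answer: 9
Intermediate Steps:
s(f) = 0
m = -9 (m = -9 - 2181*0 = -9 + 0 = -9)
-m = -1*(-9) = 9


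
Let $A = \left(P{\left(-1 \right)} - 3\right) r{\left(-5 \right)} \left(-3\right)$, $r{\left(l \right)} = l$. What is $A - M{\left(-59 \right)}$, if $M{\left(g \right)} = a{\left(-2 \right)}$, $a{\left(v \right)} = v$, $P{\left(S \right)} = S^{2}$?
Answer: $-28$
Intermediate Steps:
$M{\left(g \right)} = -2$
$A = -30$ ($A = \left(\left(-1\right)^{2} - 3\right) \left(-5\right) \left(-3\right) = \left(1 - 3\right) \left(-5\right) \left(-3\right) = \left(-2\right) \left(-5\right) \left(-3\right) = 10 \left(-3\right) = -30$)
$A - M{\left(-59 \right)} = -30 - -2 = -30 + 2 = -28$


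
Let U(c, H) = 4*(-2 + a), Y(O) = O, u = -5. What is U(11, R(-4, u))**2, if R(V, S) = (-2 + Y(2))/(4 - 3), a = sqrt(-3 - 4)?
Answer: 16*(2 - I*sqrt(7))**2 ≈ -48.0 - 169.33*I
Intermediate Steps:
a = I*sqrt(7) (a = sqrt(-7) = I*sqrt(7) ≈ 2.6458*I)
R(V, S) = 0 (R(V, S) = (-2 + 2)/(4 - 3) = 0/1 = 0*1 = 0)
U(c, H) = -8 + 4*I*sqrt(7) (U(c, H) = 4*(-2 + I*sqrt(7)) = -8 + 4*I*sqrt(7))
U(11, R(-4, u))**2 = (-8 + 4*I*sqrt(7))**2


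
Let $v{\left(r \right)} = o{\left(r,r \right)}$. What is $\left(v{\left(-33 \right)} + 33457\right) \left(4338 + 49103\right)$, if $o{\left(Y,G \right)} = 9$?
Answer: $1788456506$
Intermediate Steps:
$v{\left(r \right)} = 9$
$\left(v{\left(-33 \right)} + 33457\right) \left(4338 + 49103\right) = \left(9 + 33457\right) \left(4338 + 49103\right) = 33466 \cdot 53441 = 1788456506$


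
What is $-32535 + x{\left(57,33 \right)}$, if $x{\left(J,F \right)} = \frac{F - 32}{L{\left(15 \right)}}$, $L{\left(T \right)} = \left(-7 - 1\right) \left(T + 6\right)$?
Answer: $- \frac{5465881}{168} \approx -32535.0$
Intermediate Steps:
$L{\left(T \right)} = -48 - 8 T$ ($L{\left(T \right)} = - 8 \left(6 + T\right) = -48 - 8 T$)
$x{\left(J,F \right)} = \frac{4}{21} - \frac{F}{168}$ ($x{\left(J,F \right)} = \frac{F - 32}{-48 - 120} = \frac{-32 + F}{-48 - 120} = \frac{-32 + F}{-168} = \left(-32 + F\right) \left(- \frac{1}{168}\right) = \frac{4}{21} - \frac{F}{168}$)
$-32535 + x{\left(57,33 \right)} = -32535 + \left(\frac{4}{21} - \frac{11}{56}\right) = -32535 - \frac{1}{168} = - \frac{5465881}{168}$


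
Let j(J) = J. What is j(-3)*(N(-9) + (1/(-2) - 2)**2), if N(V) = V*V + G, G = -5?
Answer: -987/4 ≈ -246.75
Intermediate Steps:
N(V) = -5 + V**2 (N(V) = V*V - 5 = V**2 - 5 = -5 + V**2)
j(-3)*(N(-9) + (1/(-2) - 2)**2) = -3*((-5 + (-9)**2) + (1/(-2) - 2)**2) = -3*((-5 + 81) + (1*(-1/2) - 2)**2) = -3*(76 + (-1/2 - 2)**2) = -3*(76 + (-5/2)**2) = -3*(76 + 25/4) = -3*329/4 = -987/4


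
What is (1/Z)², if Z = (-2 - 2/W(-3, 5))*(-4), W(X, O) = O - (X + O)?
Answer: 9/1024 ≈ 0.0087891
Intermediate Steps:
W(X, O) = -X (W(X, O) = O - (O + X) = O + (-O - X) = -X)
Z = 32/3 (Z = (-2 - 2/((-1*(-3))))*(-4) = (-2 - 2/3)*(-4) = (-2 - 2*⅓)*(-4) = (-2 - ⅔)*(-4) = -8/3*(-4) = 32/3 ≈ 10.667)
(1/Z)² = (1/(32/3))² = (3/32)² = 9/1024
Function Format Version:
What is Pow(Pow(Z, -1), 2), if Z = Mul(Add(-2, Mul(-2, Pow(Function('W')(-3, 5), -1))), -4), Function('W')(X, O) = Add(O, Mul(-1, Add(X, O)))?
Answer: Rational(9, 1024) ≈ 0.0087891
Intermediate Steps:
Function('W')(X, O) = Mul(-1, X) (Function('W')(X, O) = Add(O, Mul(-1, Add(O, X))) = Add(O, Add(Mul(-1, O), Mul(-1, X))) = Mul(-1, X))
Z = Rational(32, 3) (Z = Mul(Add(-2, Mul(-2, Pow(Mul(-1, -3), -1))), -4) = Mul(Add(-2, Mul(-2, Pow(3, -1))), -4) = Mul(Add(-2, Mul(-2, Rational(1, 3))), -4) = Mul(Add(-2, Rational(-2, 3)), -4) = Mul(Rational(-8, 3), -4) = Rational(32, 3) ≈ 10.667)
Pow(Pow(Z, -1), 2) = Pow(Pow(Rational(32, 3), -1), 2) = Pow(Rational(3, 32), 2) = Rational(9, 1024)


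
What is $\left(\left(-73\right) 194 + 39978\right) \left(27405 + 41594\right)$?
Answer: $1781278184$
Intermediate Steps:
$\left(\left(-73\right) 194 + 39978\right) \left(27405 + 41594\right) = \left(-14162 + 39978\right) 68999 = 25816 \cdot 68999 = 1781278184$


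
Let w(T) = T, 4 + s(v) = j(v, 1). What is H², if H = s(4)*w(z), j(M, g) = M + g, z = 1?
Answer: 1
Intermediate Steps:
s(v) = -3 + v (s(v) = -4 + (v + 1) = -4 + (1 + v) = -3 + v)
H = 1 (H = (-3 + 4)*1 = 1*1 = 1)
H² = 1² = 1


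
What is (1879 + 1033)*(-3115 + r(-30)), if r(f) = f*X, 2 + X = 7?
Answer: -9507680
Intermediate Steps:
X = 5 (X = -2 + 7 = 5)
r(f) = 5*f (r(f) = f*5 = 5*f)
(1879 + 1033)*(-3115 + r(-30)) = (1879 + 1033)*(-3115 + 5*(-30)) = 2912*(-3115 - 150) = 2912*(-3265) = -9507680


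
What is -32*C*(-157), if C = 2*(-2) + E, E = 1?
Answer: -15072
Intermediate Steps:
C = -3 (C = 2*(-2) + 1 = -4 + 1 = -3)
-32*C*(-157) = -32*(-3)*(-157) = 96*(-157) = -15072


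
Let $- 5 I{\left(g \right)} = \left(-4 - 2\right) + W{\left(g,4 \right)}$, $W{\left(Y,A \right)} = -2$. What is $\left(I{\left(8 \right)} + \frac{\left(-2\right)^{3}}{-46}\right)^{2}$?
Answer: $\frac{41616}{13225} \approx 3.1468$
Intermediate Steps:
$I{\left(g \right)} = \frac{8}{5}$ ($I{\left(g \right)} = - \frac{\left(-4 - 2\right) - 2}{5} = - \frac{-6 - 2}{5} = \left(- \frac{1}{5}\right) \left(-8\right) = \frac{8}{5}$)
$\left(I{\left(8 \right)} + \frac{\left(-2\right)^{3}}{-46}\right)^{2} = \left(\frac{8}{5} + \frac{\left(-2\right)^{3}}{-46}\right)^{2} = \left(\frac{8}{5} - - \frac{4}{23}\right)^{2} = \left(\frac{8}{5} + \frac{4}{23}\right)^{2} = \left(\frac{204}{115}\right)^{2} = \frac{41616}{13225}$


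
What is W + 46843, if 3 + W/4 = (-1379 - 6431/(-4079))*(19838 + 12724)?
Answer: -731608666831/4079 ≈ -1.7936e+8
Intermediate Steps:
W = -731799739428/4079 (W = -12 + 4*((-1379 - 6431/(-4079))*(19838 + 12724)) = -12 + 4*((-1379 - 6431*(-1/4079))*32562) = -12 + 4*((-1379 + 6431/4079)*32562) = -12 + 4*(-5618510/4079*32562) = -12 + 4*(-182949922620/4079) = -12 - 731799690480/4079 = -731799739428/4079 ≈ -1.7941e+8)
W + 46843 = -731799739428/4079 + 46843 = -731608666831/4079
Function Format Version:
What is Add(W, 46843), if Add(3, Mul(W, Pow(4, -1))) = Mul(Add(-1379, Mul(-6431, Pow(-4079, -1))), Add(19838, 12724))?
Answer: Rational(-731608666831, 4079) ≈ -1.7936e+8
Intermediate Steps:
W = Rational(-731799739428, 4079) (W = Add(-12, Mul(4, Mul(Add(-1379, Mul(-6431, Pow(-4079, -1))), Add(19838, 12724)))) = Add(-12, Mul(4, Mul(Add(-1379, Mul(-6431, Rational(-1, 4079))), 32562))) = Add(-12, Mul(4, Mul(Add(-1379, Rational(6431, 4079)), 32562))) = Add(-12, Mul(4, Mul(Rational(-5618510, 4079), 32562))) = Add(-12, Mul(4, Rational(-182949922620, 4079))) = Add(-12, Rational(-731799690480, 4079)) = Rational(-731799739428, 4079) ≈ -1.7941e+8)
Add(W, 46843) = Add(Rational(-731799739428, 4079), 46843) = Rational(-731608666831, 4079)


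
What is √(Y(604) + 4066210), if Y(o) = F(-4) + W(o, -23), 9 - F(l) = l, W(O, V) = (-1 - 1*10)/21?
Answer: 4*√112075257/21 ≈ 2016.5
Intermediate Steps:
W(O, V) = -11/21 (W(O, V) = (-1 - 10)*(1/21) = -11*1/21 = -11/21)
F(l) = 9 - l
Y(o) = 262/21 (Y(o) = (9 - 1*(-4)) - 11/21 = (9 + 4) - 11/21 = 13 - 11/21 = 262/21)
√(Y(604) + 4066210) = √(262/21 + 4066210) = √(85390672/21) = 4*√112075257/21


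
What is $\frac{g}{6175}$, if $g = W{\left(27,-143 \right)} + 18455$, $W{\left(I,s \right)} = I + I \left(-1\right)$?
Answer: $\frac{3691}{1235} \approx 2.9887$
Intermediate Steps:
$W{\left(I,s \right)} = 0$ ($W{\left(I,s \right)} = I - I = 0$)
$g = 18455$ ($g = 0 + 18455 = 18455$)
$\frac{g}{6175} = \frac{18455}{6175} = 18455 \cdot \frac{1}{6175} = \frac{3691}{1235}$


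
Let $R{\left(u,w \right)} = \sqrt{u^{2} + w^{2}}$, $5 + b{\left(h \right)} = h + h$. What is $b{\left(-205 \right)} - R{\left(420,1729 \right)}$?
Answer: $-415 - 7 \sqrt{64609} \approx -2194.3$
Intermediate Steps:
$b{\left(h \right)} = -5 + 2 h$ ($b{\left(h \right)} = -5 + \left(h + h\right) = -5 + 2 h$)
$b{\left(-205 \right)} - R{\left(420,1729 \right)} = \left(-5 + 2 \left(-205\right)\right) - \sqrt{420^{2} + 1729^{2}} = \left(-5 - 410\right) - \sqrt{176400 + 2989441} = -415 - \sqrt{3165841} = -415 - 7 \sqrt{64609}$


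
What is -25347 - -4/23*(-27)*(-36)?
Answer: -579093/23 ≈ -25178.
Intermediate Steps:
-25347 - -4/23*(-27)*(-36) = -25347 - -4*1/23*(-27)*(-36) = -25347 - (-4/23*(-27))*(-36) = -25347 - 108*(-36)/23 = -25347 - 1*(-3888/23) = -25347 + 3888/23 = -579093/23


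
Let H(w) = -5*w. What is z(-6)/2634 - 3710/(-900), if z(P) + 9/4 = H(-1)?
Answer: 651641/158040 ≈ 4.1233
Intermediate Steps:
z(P) = 11/4 (z(P) = -9/4 - 5*(-1) = -9/4 + 5 = 11/4)
z(-6)/2634 - 3710/(-900) = (11/4)/2634 - 3710/(-900) = (11/4)*(1/2634) - 3710*(-1/900) = 11/10536 + 371/90 = 651641/158040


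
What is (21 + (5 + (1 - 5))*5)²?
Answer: 676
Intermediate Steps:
(21 + (5 + (1 - 5))*5)² = (21 + (5 - 4)*5)² = (21 + 1*5)² = (21 + 5)² = 26² = 676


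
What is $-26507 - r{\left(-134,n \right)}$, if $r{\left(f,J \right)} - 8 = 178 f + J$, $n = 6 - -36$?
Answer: $-2705$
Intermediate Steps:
$n = 42$ ($n = 6 + 36 = 42$)
$r{\left(f,J \right)} = 8 + J + 178 f$ ($r{\left(f,J \right)} = 8 + \left(178 f + J\right) = 8 + \left(J + 178 f\right) = 8 + J + 178 f$)
$-26507 - r{\left(-134,n \right)} = -26507 - \left(8 + 42 + 178 \left(-134\right)\right) = -26507 - \left(8 + 42 - 23852\right) = -26507 - -23802 = -26507 + 23802 = -2705$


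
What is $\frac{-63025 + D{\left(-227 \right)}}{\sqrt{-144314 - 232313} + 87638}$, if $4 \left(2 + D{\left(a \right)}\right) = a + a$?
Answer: $- \frac{5533507139}{7680795671} + \frac{126281 i \sqrt{376627}}{15361591342} \approx -0.72043 + 0.005045 i$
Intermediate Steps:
$D{\left(a \right)} = -2 + \frac{a}{2}$ ($D{\left(a \right)} = -2 + \frac{a + a}{4} = -2 + \frac{2 a}{4} = -2 + \frac{a}{2}$)
$\frac{-63025 + D{\left(-227 \right)}}{\sqrt{-144314 - 232313} + 87638} = \frac{-63025 + \left(-2 + \frac{1}{2} \left(-227\right)\right)}{\sqrt{-144314 - 232313} + 87638} = \frac{-63025 - \frac{231}{2}}{\sqrt{-376627} + 87638} = \frac{-63025 - \frac{231}{2}}{i \sqrt{376627} + 87638} = - \frac{126281}{2 \left(87638 + i \sqrt{376627}\right)}$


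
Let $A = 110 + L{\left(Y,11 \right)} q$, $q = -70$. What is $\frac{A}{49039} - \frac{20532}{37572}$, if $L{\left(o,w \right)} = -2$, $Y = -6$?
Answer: $- \frac{83122979}{153541109} \approx -0.54137$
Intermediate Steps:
$A = 250$ ($A = 110 - -140 = 110 + 140 = 250$)
$\frac{A}{49039} - \frac{20532}{37572} = \frac{250}{49039} - \frac{20532}{37572} = 250 \cdot \frac{1}{49039} - \frac{1711}{3131} = \frac{250}{49039} - \frac{1711}{3131} = - \frac{83122979}{153541109}$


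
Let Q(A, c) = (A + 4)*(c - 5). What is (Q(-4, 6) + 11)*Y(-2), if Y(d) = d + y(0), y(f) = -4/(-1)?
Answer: 22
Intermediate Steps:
Q(A, c) = (-5 + c)*(4 + A) (Q(A, c) = (4 + A)*(-5 + c) = (-5 + c)*(4 + A))
y(f) = 4 (y(f) = -4*(-1) = 4)
Y(d) = 4 + d (Y(d) = d + 4 = 4 + d)
(Q(-4, 6) + 11)*Y(-2) = ((-20 - 5*(-4) + 4*6 - 4*6) + 11)*(4 - 2) = ((-20 + 20 + 24 - 24) + 11)*2 = (0 + 11)*2 = 11*2 = 22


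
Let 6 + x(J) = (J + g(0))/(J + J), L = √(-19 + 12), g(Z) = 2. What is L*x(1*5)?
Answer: -53*I*√7/10 ≈ -14.022*I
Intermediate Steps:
L = I*√7 (L = √(-7) = I*√7 ≈ 2.6458*I)
x(J) = -6 + (2 + J)/(2*J) (x(J) = -6 + (J + 2)/(J + J) = -6 + (2 + J)/((2*J)) = -6 + (2 + J)*(1/(2*J)) = -6 + (2 + J)/(2*J))
L*x(1*5) = (I*√7)*(-11/2 + 1/(1*5)) = (I*√7)*(-11/2 + 1/5) = (I*√7)*(-11/2 + ⅕) = (I*√7)*(-53/10) = -53*I*√7/10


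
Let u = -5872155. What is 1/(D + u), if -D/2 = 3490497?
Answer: -1/12853149 ≈ -7.7802e-8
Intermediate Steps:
D = -6980994 (D = -2*3490497 = -6980994)
1/(D + u) = 1/(-6980994 - 5872155) = 1/(-12853149) = -1/12853149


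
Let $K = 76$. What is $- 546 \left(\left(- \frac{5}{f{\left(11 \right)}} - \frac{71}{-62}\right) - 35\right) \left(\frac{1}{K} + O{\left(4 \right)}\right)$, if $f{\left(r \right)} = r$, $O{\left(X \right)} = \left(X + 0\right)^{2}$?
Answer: $\frac{7774107159}{25916} \approx 2.9997 \cdot 10^{5}$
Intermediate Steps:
$O{\left(X \right)} = X^{2}$
$- 546 \left(\left(- \frac{5}{f{\left(11 \right)}} - \frac{71}{-62}\right) - 35\right) \left(\frac{1}{K} + O{\left(4 \right)}\right) = - 546 \left(\left(- \frac{5}{11} - \frac{71}{-62}\right) - 35\right) \left(\frac{1}{76} + 4^{2}\right) = - 546 \left(\left(\left(-5\right) \frac{1}{11} - - \frac{71}{62}\right) + \left(-36 + 1\right)\right) \left(\frac{1}{76} + 16\right) = - 546 \left(\left(- \frac{5}{11} + \frac{71}{62}\right) - 35\right) \frac{1217}{76} = - 546 \left(\frac{471}{682} - 35\right) \frac{1217}{76} = - 546 \left(\left(- \frac{23399}{682}\right) \frac{1217}{76}\right) = \left(-546\right) \left(- \frac{28476583}{51832}\right) = \frac{7774107159}{25916}$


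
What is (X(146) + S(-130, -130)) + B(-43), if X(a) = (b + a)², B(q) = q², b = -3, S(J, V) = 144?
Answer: 22442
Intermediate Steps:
X(a) = (-3 + a)²
(X(146) + S(-130, -130)) + B(-43) = ((-3 + 146)² + 144) + (-43)² = (143² + 144) + 1849 = (20449 + 144) + 1849 = 20593 + 1849 = 22442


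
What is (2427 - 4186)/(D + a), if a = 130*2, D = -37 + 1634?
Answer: -1759/1857 ≈ -0.94723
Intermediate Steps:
D = 1597
a = 260
(2427 - 4186)/(D + a) = (2427 - 4186)/(1597 + 260) = -1759/1857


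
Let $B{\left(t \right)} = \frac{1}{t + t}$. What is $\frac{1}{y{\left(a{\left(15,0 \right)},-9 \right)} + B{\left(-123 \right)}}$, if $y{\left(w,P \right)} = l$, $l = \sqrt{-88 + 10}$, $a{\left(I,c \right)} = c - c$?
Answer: $- \frac{246}{4720249} - \frac{60516 i \sqrt{78}}{4720249} \approx -5.2116 \cdot 10^{-5} - 0.11323 i$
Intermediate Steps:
$a{\left(I,c \right)} = 0$
$B{\left(t \right)} = \frac{1}{2 t}$
$l = i \sqrt{78}$ ($l = \sqrt{-78} = i \sqrt{78} \approx 8.8318 i$)
$y{\left(w,P \right)} = i \sqrt{78}$
$\frac{1}{y{\left(a{\left(15,0 \right)},-9 \right)} + B{\left(-123 \right)}} = \frac{1}{i \sqrt{78} + \frac{1}{2 \left(-123\right)}} = \frac{1}{i \sqrt{78} + \frac{1}{2} \left(- \frac{1}{123}\right)} = \frac{1}{i \sqrt{78} - \frac{1}{246}} = \frac{1}{- \frac{1}{246} + i \sqrt{78}}$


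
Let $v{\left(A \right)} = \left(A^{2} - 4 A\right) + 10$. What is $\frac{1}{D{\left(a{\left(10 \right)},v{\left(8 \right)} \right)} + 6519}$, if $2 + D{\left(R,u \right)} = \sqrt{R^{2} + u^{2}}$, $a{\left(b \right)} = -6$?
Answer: $\frac{6517}{42469489} - \frac{30 \sqrt{2}}{42469489} \approx 0.00015245$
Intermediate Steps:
$v{\left(A \right)} = 10 + A^{2} - 4 A$
$D{\left(R,u \right)} = -2 + \sqrt{R^{2} + u^{2}}$
$\frac{1}{D{\left(a{\left(10 \right)},v{\left(8 \right)} \right)} + 6519} = \frac{1}{\left(-2 + \sqrt{\left(-6\right)^{2} + \left(10 + 8^{2} - 32\right)^{2}}\right) + 6519} = \frac{1}{\left(-2 + \sqrt{36 + \left(10 + 64 - 32\right)^{2}}\right) + 6519} = \frac{1}{\left(-2 + \sqrt{36 + 42^{2}}\right) + 6519} = \frac{1}{\left(-2 + \sqrt{36 + 1764}\right) + 6519} = \frac{1}{\left(-2 + \sqrt{1800}\right) + 6519} = \frac{1}{\left(-2 + 30 \sqrt{2}\right) + 6519} = \frac{1}{6517 + 30 \sqrt{2}}$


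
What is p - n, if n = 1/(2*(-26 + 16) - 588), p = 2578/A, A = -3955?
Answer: -1563469/2404640 ≈ -0.65019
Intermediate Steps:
p = -2578/3955 (p = 2578/(-3955) = 2578*(-1/3955) = -2578/3955 ≈ -0.65183)
n = -1/608 (n = 1/(2*(-10) - 588) = 1/(-20 - 588) = 1/(-608) = -1/608 ≈ -0.0016447)
p - n = -2578/3955 - 1*(-1/608) = -2578/3955 + 1/608 = -1563469/2404640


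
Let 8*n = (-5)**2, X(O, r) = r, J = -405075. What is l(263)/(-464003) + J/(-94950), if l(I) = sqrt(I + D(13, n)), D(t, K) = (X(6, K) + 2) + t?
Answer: 5401/1266 - sqrt(4498)/1856012 ≈ 4.2662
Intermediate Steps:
n = 25/8 (n = (1/8)*(-5)**2 = (1/8)*25 = 25/8 ≈ 3.1250)
D(t, K) = 2 + K + t (D(t, K) = (K + 2) + t = (2 + K) + t = 2 + K + t)
l(I) = sqrt(145/8 + I) (l(I) = sqrt(I + (2 + 25/8 + 13)) = sqrt(I + 145/8) = sqrt(145/8 + I))
l(263)/(-464003) + J/(-94950) = (sqrt(290 + 16*263)/4)/(-464003) - 405075/(-94950) = (sqrt(290 + 4208)/4)*(-1/464003) - 405075*(-1/94950) = (sqrt(4498)/4)*(-1/464003) + 5401/1266 = -sqrt(4498)/1856012 + 5401/1266 = 5401/1266 - sqrt(4498)/1856012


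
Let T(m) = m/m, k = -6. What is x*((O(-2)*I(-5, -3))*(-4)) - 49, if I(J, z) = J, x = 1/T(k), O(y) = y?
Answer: -89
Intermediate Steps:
T(m) = 1
x = 1 (x = 1/1 = 1)
x*((O(-2)*I(-5, -3))*(-4)) - 49 = 1*(-2*(-5)*(-4)) - 49 = 1*(10*(-4)) - 49 = 1*(-40) - 49 = -40 - 49 = -89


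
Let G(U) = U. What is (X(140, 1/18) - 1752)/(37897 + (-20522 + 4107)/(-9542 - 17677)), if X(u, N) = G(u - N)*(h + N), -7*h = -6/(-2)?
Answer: -37126071817/779840352648 ≈ -0.047607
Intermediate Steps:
h = -3/7 (h = -(-6)/(7*(-2)) = -(-6)*(-1)/(7*2) = -⅐*3 = -3/7 ≈ -0.42857)
X(u, N) = (-3/7 + N)*(u - N) (X(u, N) = (u - N)*(-3/7 + N) = (-3/7 + N)*(u - N))
(X(140, 1/18) - 1752)/(37897 + (-20522 + 4107)/(-9542 - 17677)) = (-(-3 + 7/18)*(1/18 - 1*140)/7 - 1752)/(37897 + (-20522 + 4107)/(-9542 - 17677)) = (-(-3 + 7*(1/18))*(1/18 - 140)/7 - 1752)/(37897 - 16415/(-27219)) = (-⅐*(-3 + 7/18)*(-2519/18) - 1752)/(37897 - 16415*(-1/27219)) = (-⅐*(-47/18)*(-2519/18) - 1752)/(37897 + 16415/27219) = (-118393/2268 - 1752)/(1031534858/27219) = -4091929/2268*27219/1031534858 = -37126071817/779840352648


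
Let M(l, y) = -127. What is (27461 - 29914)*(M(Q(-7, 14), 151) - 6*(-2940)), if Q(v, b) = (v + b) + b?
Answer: -42959389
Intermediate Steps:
Q(v, b) = v + 2*b (Q(v, b) = (b + v) + b = v + 2*b)
(27461 - 29914)*(M(Q(-7, 14), 151) - 6*(-2940)) = (27461 - 29914)*(-127 - 6*(-2940)) = -2453*(-127 + 17640) = -2453*17513 = -42959389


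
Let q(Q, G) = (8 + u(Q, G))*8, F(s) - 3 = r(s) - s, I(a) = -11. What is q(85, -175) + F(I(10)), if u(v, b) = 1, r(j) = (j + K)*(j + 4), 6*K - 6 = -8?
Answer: 496/3 ≈ 165.33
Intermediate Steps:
K = -⅓ (K = 1 + (⅙)*(-8) = 1 - 4/3 = -⅓ ≈ -0.33333)
r(j) = (4 + j)*(-⅓ + j) (r(j) = (j - ⅓)*(j + 4) = (-⅓ + j)*(4 + j) = (4 + j)*(-⅓ + j))
F(s) = 5/3 + s² + 8*s/3 (F(s) = 3 + ((-4/3 + s² + 11*s/3) - s) = 3 + (-4/3 + s² + 8*s/3) = 5/3 + s² + 8*s/3)
q(Q, G) = 72 (q(Q, G) = (8 + 1)*8 = 9*8 = 72)
q(85, -175) + F(I(10)) = 72 + (5/3 + (-11)² + (8/3)*(-11)) = 72 + (5/3 + 121 - 88/3) = 72 + 280/3 = 496/3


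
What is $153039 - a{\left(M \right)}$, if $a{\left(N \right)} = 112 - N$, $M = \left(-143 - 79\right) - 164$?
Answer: $152541$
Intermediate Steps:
$M = -386$ ($M = -222 - 164 = -386$)
$153039 - a{\left(M \right)} = 153039 - \left(112 - -386\right) = 153039 - \left(112 + 386\right) = 153039 - 498 = 152541$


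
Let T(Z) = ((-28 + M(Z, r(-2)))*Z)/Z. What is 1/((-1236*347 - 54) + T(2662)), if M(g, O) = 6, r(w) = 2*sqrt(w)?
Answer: -1/428968 ≈ -2.3312e-6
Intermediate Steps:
T(Z) = -22 (T(Z) = ((-28 + 6)*Z)/Z = (-22*Z)/Z = -22)
1/((-1236*347 - 54) + T(2662)) = 1/((-1236*347 - 54) - 22) = 1/((-428892 - 54) - 22) = 1/(-428946 - 22) = 1/(-428968) = -1/428968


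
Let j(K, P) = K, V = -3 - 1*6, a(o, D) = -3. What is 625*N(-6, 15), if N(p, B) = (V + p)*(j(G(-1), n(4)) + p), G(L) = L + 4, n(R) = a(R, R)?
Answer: 28125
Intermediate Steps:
n(R) = -3
V = -9 (V = -3 - 6 = -9)
G(L) = 4 + L
N(p, B) = (-9 + p)*(3 + p) (N(p, B) = (-9 + p)*((4 - 1) + p) = (-9 + p)*(3 + p))
625*N(-6, 15) = 625*(-27 + (-6)**2 - 6*(-6)) = 625*(-27 + 36 + 36) = 625*45 = 28125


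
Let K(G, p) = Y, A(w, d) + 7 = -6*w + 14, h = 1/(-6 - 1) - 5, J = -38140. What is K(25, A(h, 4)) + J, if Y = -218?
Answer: -38358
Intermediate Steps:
h = -36/7 (h = 1/(-7) - 5 = -⅐ - 5 = -36/7 ≈ -5.1429)
A(w, d) = 7 - 6*w (A(w, d) = -7 + (-6*w + 14) = -7 + (14 - 6*w) = 7 - 6*w)
K(G, p) = -218
K(25, A(h, 4)) + J = -218 - 38140 = -38358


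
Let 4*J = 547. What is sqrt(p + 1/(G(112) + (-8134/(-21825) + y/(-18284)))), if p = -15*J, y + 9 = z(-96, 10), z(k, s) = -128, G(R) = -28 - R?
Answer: I*sqrt(25469777423229829311683805)/111430099838 ≈ 45.291*I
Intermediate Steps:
J = 547/4 (J = (1/4)*547 = 547/4 ≈ 136.75)
y = -137 (y = -9 - 128 = -137)
p = -8205/4 (p = -15*547/4 = -8205/4 ≈ -2051.3)
sqrt(p + 1/(G(112) + (-8134/(-21825) + y/(-18284)))) = sqrt(-8205/4 + 1/((-28 - 1*112) + (-8134/(-21825) - 137/(-18284)))) = sqrt(-8205/4 + 1/((-28 - 112) + (-8134*(-1/21825) - 137*(-1/18284)))) = sqrt(-8205/4 + 1/(-140 + (8134/21825 + 137/18284))) = sqrt(-8205/4 + 1/(-140 + 151712081/399048300)) = sqrt(-8205/4 + 1/(-55715049919/399048300)) = sqrt(-8205/4 - 399048300/55715049919) = sqrt(-457143580778595/222860199676) = I*sqrt(25469777423229829311683805)/111430099838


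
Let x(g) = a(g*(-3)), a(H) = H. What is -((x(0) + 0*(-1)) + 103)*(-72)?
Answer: 7416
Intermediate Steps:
x(g) = -3*g (x(g) = g*(-3) = -3*g)
-((x(0) + 0*(-1)) + 103)*(-72) = -((-3*0 + 0*(-1)) + 103)*(-72) = -((0 + 0) + 103)*(-72) = -(0 + 103)*(-72) = -103*(-72) = -1*(-7416) = 7416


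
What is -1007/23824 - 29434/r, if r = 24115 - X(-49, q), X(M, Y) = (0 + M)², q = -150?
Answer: -361550807/258657168 ≈ -1.3978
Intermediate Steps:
X(M, Y) = M²
r = 21714 (r = 24115 - 1*(-49)² = 24115 - 1*2401 = 24115 - 2401 = 21714)
-1007/23824 - 29434/r = -1007/23824 - 29434/21714 = -1007*1/23824 - 29434*1/21714 = -1007/23824 - 14717/10857 = -361550807/258657168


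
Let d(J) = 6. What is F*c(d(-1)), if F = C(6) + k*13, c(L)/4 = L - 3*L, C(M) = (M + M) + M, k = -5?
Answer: 2256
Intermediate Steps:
C(M) = 3*M (C(M) = 2*M + M = 3*M)
c(L) = -8*L (c(L) = 4*(L - 3*L) = 4*(-2*L) = -8*L)
F = -47 (F = 3*6 - 5*13 = 18 - 65 = -47)
F*c(d(-1)) = -(-376)*6 = -47*(-48) = 2256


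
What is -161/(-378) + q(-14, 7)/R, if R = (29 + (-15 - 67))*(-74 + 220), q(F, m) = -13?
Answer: 44669/104463 ≈ 0.42761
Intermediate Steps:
R = -7738 (R = (29 - 82)*146 = -53*146 = -7738)
-161/(-378) + q(-14, 7)/R = -161/(-378) - 13/(-7738) = -161*(-1/378) - 13*(-1/7738) = 23/54 + 13/7738 = 44669/104463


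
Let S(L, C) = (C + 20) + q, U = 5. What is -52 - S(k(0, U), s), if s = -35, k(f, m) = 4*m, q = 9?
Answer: -46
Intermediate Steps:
S(L, C) = 29 + C (S(L, C) = (C + 20) + 9 = (20 + C) + 9 = 29 + C)
-52 - S(k(0, U), s) = -52 - (29 - 35) = -52 - 1*(-6) = -52 + 6 = -46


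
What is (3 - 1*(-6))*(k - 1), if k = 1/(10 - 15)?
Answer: -54/5 ≈ -10.800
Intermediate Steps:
k = -⅕ (k = 1/(-5) = -⅕ ≈ -0.20000)
(3 - 1*(-6))*(k - 1) = (3 - 1*(-6))*(-⅕ - 1) = (3 + 6)*(-6/5) = 9*(-6/5) = -54/5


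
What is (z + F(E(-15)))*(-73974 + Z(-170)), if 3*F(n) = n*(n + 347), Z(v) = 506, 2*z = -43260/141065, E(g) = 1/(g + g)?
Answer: 5608350905339/19043775 ≈ 2.9450e+5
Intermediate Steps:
E(g) = 1/(2*g)
z = -4326/28213 (z = (-43260/141065)/2 = (-43260*1/141065)/2 = (½)*(-8652/28213) = -4326/28213 ≈ -0.15333)
F(n) = n*(347 + n)/3 (F(n) = (n*(n + 347))/3 = (n*(347 + n))/3 = n*(347 + n)/3)
(z + F(E(-15)))*(-73974 + Z(-170)) = (-4326/28213 + ((½)/(-15))*(347 + (½)/(-15))/3)*(-73974 + 506) = (-4326/28213 + ((½)*(-1/15))*(347 + (½)*(-1/15))/3)*(-73468) = (-4326/28213 + (⅓)*(-1/30)*(347 - 1/30))*(-73468) = (-4326/28213 + (⅓)*(-1/30)*(10409/30))*(-73468) = (-4326/28213 - 10409/2700)*(-73468) = -305349317/76175100*(-73468) = 5608350905339/19043775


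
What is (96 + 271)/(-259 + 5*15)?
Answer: -367/184 ≈ -1.9946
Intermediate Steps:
(96 + 271)/(-259 + 5*15) = 367/(-259 + 75) = 367/(-184) = 367*(-1/184) = -367/184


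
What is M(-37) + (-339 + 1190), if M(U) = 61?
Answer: 912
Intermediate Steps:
M(-37) + (-339 + 1190) = 61 + (-339 + 1190) = 61 + 851 = 912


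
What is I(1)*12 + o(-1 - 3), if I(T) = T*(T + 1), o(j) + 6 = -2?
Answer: 16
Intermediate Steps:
o(j) = -8 (o(j) = -6 - 2 = -8)
I(T) = T*(1 + T)
I(1)*12 + o(-1 - 3) = (1*(1 + 1))*12 - 8 = (1*2)*12 - 8 = 2*12 - 8 = 24 - 8 = 16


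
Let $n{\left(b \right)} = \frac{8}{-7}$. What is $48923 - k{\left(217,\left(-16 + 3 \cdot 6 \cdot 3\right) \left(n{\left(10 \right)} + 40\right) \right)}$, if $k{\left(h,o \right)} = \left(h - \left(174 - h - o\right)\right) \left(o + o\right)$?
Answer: $- \frac{248891605}{49} \approx -5.0794 \cdot 10^{6}$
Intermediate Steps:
$n{\left(b \right)} = - \frac{8}{7}$ ($n{\left(b \right)} = 8 \left(- \frac{1}{7}\right) = - \frac{8}{7}$)
$k{\left(h,o \right)} = 2 o \left(-174 + o + 2 h\right)$ ($k{\left(h,o \right)} = \left(h + \left(-174 + h + o\right)\right) 2 o = \left(-174 + o + 2 h\right) 2 o = 2 o \left(-174 + o + 2 h\right)$)
$48923 - k{\left(217,\left(-16 + 3 \cdot 6 \cdot 3\right) \left(n{\left(10 \right)} + 40\right) \right)} = 48923 - 2 \left(-16 + 3 \cdot 6 \cdot 3\right) \left(- \frac{8}{7} + 40\right) \left(-174 + \left(-16 + 3 \cdot 6 \cdot 3\right) \left(- \frac{8}{7} + 40\right) + 2 \cdot 217\right) = 48923 - 2 \left(-16 + 18 \cdot 3\right) \frac{272}{7} \left(-174 + \left(-16 + 18 \cdot 3\right) \frac{272}{7} + 434\right) = 48923 - 2 \left(-16 + 54\right) \frac{272}{7} \left(-174 + \left(-16 + 54\right) \frac{272}{7} + 434\right) = 48923 - 2 \cdot 38 \cdot \frac{272}{7} \left(-174 + 38 \cdot \frac{272}{7} + 434\right) = 48923 - 2 \cdot \frac{10336}{7} \left(-174 + \frac{10336}{7} + 434\right) = 48923 - 2 \cdot \frac{10336}{7} \cdot \frac{12156}{7} = 48923 - \frac{251288832}{49} = - \frac{248891605}{49}$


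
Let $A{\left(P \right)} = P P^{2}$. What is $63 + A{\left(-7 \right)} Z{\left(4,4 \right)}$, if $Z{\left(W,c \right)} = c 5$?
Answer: $-6797$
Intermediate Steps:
$Z{\left(W,c \right)} = 5 c$
$A{\left(P \right)} = P^{3}$
$63 + A{\left(-7 \right)} Z{\left(4,4 \right)} = 63 + \left(-7\right)^{3} \cdot 5 \cdot 4 = 63 - 6860 = -6797$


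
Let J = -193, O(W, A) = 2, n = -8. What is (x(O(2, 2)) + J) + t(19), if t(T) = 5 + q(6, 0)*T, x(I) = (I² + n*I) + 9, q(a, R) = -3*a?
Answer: -533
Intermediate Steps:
x(I) = 9 + I² - 8*I (x(I) = (I² - 8*I) + 9 = 9 + I² - 8*I)
t(T) = 5 - 18*T (t(T) = 5 + (-3*6)*T = 5 - 18*T)
(x(O(2, 2)) + J) + t(19) = ((9 + 2² - 8*2) - 193) + (5 - 18*19) = ((9 + 4 - 16) - 193) + (5 - 342) = (-3 - 193) - 337 = -196 - 337 = -533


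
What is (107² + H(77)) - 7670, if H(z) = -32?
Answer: 3747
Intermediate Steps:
(107² + H(77)) - 7670 = (107² - 32) - 7670 = (11449 - 32) - 7670 = 11417 - 7670 = 3747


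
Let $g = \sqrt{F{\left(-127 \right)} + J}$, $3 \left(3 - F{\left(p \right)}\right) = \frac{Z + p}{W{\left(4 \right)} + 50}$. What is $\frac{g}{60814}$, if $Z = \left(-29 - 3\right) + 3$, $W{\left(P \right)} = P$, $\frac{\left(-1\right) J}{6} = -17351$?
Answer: $\frac{\sqrt{8432907}}{547326} \approx 0.0053057$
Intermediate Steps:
$J = 104106$ ($J = \left(-6\right) \left(-17351\right) = 104106$)
$Z = -29$ ($Z = -32 + 3 = -29$)
$F{\left(p \right)} = \frac{515}{162} - \frac{p}{162}$ ($F{\left(p \right)} = 3 - \frac{\left(-29 + p\right) \frac{1}{4 + 50}}{3} = 3 - \frac{\left(-29 + p\right) \frac{1}{54}}{3} = 3 - \frac{- \frac{29}{54} + \frac{p}{54}}{3} = 3 - \left(- \frac{29}{162} + \frac{p}{162}\right) = \frac{515}{162} - \frac{p}{162}$)
$g = \frac{\sqrt{8432907}}{9}$ ($g = \sqrt{\left(\frac{515}{162} - - \frac{127}{162}\right) + 104106} = \sqrt{\left(\frac{515}{162} + \frac{127}{162}\right) + 104106} = \sqrt{\frac{107}{27} + 104106} = \sqrt{\frac{2810969}{27}} = \frac{\sqrt{8432907}}{9} \approx 322.66$)
$\frac{g}{60814} = \frac{\frac{1}{9} \sqrt{8432907}}{60814} = \frac{\sqrt{8432907}}{9} \cdot \frac{1}{60814} = \frac{\sqrt{8432907}}{547326}$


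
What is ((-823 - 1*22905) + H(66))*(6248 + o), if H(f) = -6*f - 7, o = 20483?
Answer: -645045761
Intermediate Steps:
H(f) = -7 - 6*f
((-823 - 1*22905) + H(66))*(6248 + o) = ((-823 - 1*22905) + (-7 - 6*66))*(6248 + 20483) = ((-823 - 22905) + (-7 - 396))*26731 = (-23728 - 403)*26731 = -24131*26731 = -645045761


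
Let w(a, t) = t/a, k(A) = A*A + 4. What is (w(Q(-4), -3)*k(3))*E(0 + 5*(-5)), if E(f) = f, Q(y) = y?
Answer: -975/4 ≈ -243.75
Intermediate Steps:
k(A) = 4 + A² (k(A) = A² + 4 = 4 + A²)
(w(Q(-4), -3)*k(3))*E(0 + 5*(-5)) = ((-3/(-4))*(4 + 3²))*(0 + 5*(-5)) = ((-3*(-¼))*(4 + 9))*(0 - 25) = ((¾)*13)*(-25) = (39/4)*(-25) = -975/4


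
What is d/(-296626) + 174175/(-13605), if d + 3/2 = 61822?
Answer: -21002360581/1614238692 ≈ -13.011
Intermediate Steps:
d = 123641/2 (d = -3/2 + 61822 = 123641/2 ≈ 61821.)
d/(-296626) + 174175/(-13605) = (123641/2)/(-296626) + 174175/(-13605) = (123641/2)*(-1/296626) + 174175*(-1/13605) = -123641/593252 - 34835/2721 = -21002360581/1614238692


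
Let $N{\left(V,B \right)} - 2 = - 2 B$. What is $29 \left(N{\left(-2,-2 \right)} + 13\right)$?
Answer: $551$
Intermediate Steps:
$N{\left(V,B \right)} = 2 - 2 B$
$29 \left(N{\left(-2,-2 \right)} + 13\right) = 29 \left(\left(2 - -4\right) + 13\right) = 29 \left(\left(2 + 4\right) + 13\right) = 29 \left(6 + 13\right) = 29 \cdot 19 = 551$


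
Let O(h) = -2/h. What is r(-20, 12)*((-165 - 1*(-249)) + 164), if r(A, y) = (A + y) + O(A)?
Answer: -9796/5 ≈ -1959.2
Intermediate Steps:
r(A, y) = A + y - 2/A (r(A, y) = (A + y) - 2/A = A + y - 2/A)
r(-20, 12)*((-165 - 1*(-249)) + 164) = (-20 + 12 - 2/(-20))*((-165 - 1*(-249)) + 164) = (-20 + 12 - 2*(-1/20))*((-165 + 249) + 164) = (-20 + 12 + ⅒)*(84 + 164) = -79/10*248 = -9796/5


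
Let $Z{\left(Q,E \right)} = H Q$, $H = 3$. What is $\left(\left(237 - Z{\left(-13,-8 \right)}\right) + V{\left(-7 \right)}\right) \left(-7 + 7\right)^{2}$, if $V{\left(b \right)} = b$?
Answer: $0$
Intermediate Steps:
$Z{\left(Q,E \right)} = 3 Q$
$\left(\left(237 - Z{\left(-13,-8 \right)}\right) + V{\left(-7 \right)}\right) \left(-7 + 7\right)^{2} = \left(\left(237 - 3 \left(-13\right)\right) - 7\right) \left(-7 + 7\right)^{2} = \left(\left(237 - -39\right) - 7\right) 0^{2} = \left(\left(237 + 39\right) - 7\right) 0 = \left(276 - 7\right) 0 = 269 \cdot 0 = 0$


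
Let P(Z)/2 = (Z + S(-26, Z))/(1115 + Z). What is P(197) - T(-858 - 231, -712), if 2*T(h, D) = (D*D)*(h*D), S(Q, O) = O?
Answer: -64463177484091/328 ≈ -1.9653e+11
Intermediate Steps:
T(h, D) = h*D³/2 (T(h, D) = ((D*D)*(h*D))/2 = (D²*(D*h))/2 = (h*D³)/2 = h*D³/2)
P(Z) = 4*Z/(1115 + Z) (P(Z) = 2*((Z + Z)/(1115 + Z)) = 2*((2*Z)/(1115 + Z)) = 2*(2*Z/(1115 + Z)) = 4*Z/(1115 + Z))
P(197) - T(-858 - 231, -712) = 4*197/(1115 + 197) - (-858 - 231)*(-712)³/2 = 4*197/1312 - (-1089)*(-360944128)/2 = 4*197*(1/1312) - 1*196534077696 = 197/328 - 196534077696 = -64463177484091/328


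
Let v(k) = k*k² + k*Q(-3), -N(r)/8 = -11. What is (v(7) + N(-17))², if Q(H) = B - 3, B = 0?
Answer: 168100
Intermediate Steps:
N(r) = 88 (N(r) = -8*(-11) = 88)
Q(H) = -3 (Q(H) = 0 - 3 = -3)
v(k) = k³ - 3*k (v(k) = k*k² + k*(-3) = k³ - 3*k)
(v(7) + N(-17))² = (7*(-3 + 7²) + 88)² = (7*(-3 + 49) + 88)² = (7*46 + 88)² = (322 + 88)² = 410² = 168100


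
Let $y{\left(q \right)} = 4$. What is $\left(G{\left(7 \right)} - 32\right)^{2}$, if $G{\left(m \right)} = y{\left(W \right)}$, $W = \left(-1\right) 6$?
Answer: $784$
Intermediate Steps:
$W = -6$
$G{\left(m \right)} = 4$
$\left(G{\left(7 \right)} - 32\right)^{2} = \left(4 - 32\right)^{2} = \left(-28\right)^{2} = 784$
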